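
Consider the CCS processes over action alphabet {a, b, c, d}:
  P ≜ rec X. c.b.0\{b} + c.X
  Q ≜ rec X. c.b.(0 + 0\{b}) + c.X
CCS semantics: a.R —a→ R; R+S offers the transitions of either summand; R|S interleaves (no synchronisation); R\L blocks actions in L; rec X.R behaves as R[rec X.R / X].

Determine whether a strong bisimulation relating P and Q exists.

YES

LTS(P): 3 reachable states
  s0 = rec X. c.b.0\{b} + c.X :: -c-> s0, -c-> s1
  s1 = b.0\{b} :: -b-> s2
  s2 = 0\{b} :: ·
LTS(Q): 3 reachable states
  t0 = rec X. c.b.(0 + 0\{b}) + c.X :: -c-> t0, -c-> t1
  t1 = b.(0 + 0\{b}) :: -b-> t2
  t2 = 0 + 0\{b} :: ·
Bisimilarity quotient blocks:
  B0 = {s0, t0}
  B1 = {s1, t1}
  B2 = {s2, t2}
s0 ∈ B0, t0 ∈ B0 → same block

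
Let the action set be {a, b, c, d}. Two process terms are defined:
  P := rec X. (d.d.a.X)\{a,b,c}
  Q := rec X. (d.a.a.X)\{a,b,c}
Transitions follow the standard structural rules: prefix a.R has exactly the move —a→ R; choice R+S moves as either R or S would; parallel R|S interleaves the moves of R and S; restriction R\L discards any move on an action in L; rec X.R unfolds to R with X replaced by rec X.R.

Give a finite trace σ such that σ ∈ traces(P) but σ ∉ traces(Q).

dd

P's transition system — 3 states:
  u0 = rec X. (d.d.a.X)\{a,b,c} has moves =d=> u1
  u1 = (d.a.(rec X. (d.d.a.X)\{a,b,c}))\{a,b,c} has moves =d=> u2
  u2 = (a.(rec X. (d.d.a.X)\{a,b,c}))\{a,b,c} has moves (no moves)
Q's transition system — 2 states:
  v0 = rec X. (d.a.a.X)\{a,b,c} has moves =d=> v1
  v1 = (a.a.(rec X. (d.a.a.X)\{a,b,c}))\{a,b,c} has moves (no moves)
Executing dd from P (initial set {u0}):
  after d @ step 1: {u1}
  after d @ step 2: {u2}
  ✓ P
Executing dd from Q (initial set {v0}):
  after d @ step 1: {v1}
  after d @ step 2: ∅  — Q cannot continue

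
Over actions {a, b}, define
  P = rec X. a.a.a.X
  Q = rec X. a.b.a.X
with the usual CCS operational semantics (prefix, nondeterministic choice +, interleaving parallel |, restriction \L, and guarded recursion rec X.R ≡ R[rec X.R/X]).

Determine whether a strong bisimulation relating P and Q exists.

P's transition system — 3 states:
  m0 = rec X. a.a.a.X | =a=> m1
  m1 = a.a.(rec X. a.a.a.X) | =a=> m2
  m2 = a.(rec X. a.a.a.X) | =a=> m0
Q's transition system — 3 states:
  n0 = rec X. a.b.a.X | =a=> n1
  n1 = b.a.(rec X. a.b.a.X) | =b=> n2
  n2 = a.(rec X. a.b.a.X) | =a=> n0
Coarsest stable partition (strong bisimilarity classes):
  B0 = {m0, m1, m2}
  B1 = {n0}
  B2 = {n1}
  B3 = {n2}
m0 ∈ B0, n0 ∈ B1 → different blocks

NO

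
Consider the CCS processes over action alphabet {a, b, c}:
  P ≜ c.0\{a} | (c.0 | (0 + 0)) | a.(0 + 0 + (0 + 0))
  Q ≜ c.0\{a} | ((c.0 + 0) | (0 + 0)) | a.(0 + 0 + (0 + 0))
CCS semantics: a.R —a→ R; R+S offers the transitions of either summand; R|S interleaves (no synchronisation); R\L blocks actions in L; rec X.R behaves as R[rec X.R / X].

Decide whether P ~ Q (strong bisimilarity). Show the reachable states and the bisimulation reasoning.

LTS(P): 8 reachable states
  m0 = c.0\{a} | (c.0 | (0 + 0)) | a.(0 + 0 + (0 + 0)) has moves ··a··> m1, ··c··> m2, ··c··> m3
  m1 = c.0\{a} | (c.0 | (0 + 0)) | (0 + 0 + (0 + 0)) has moves ··c··> m4, ··c··> m5
  m2 = 0\{a} | (c.0 | (0 + 0)) | a.(0 + 0 + (0 + 0)) has moves ··a··> m4, ··c··> m6
  m3 = c.0\{a} | (0 | (0 + 0)) | a.(0 + 0 + (0 + 0)) has moves ··a··> m5, ··c··> m6
  m4 = 0\{a} | (c.0 | (0 + 0)) | (0 + 0 + (0 + 0)) has moves ··c··> m7
  m5 = c.0\{a} | (0 | (0 + 0)) | (0 + 0 + (0 + 0)) has moves ··c··> m7
  m6 = 0\{a} | (0 | (0 + 0)) | a.(0 + 0 + (0 + 0)) has moves ··a··> m7
  m7 = 0\{a} | (0 | (0 + 0)) | (0 + 0 + (0 + 0)) has moves ·
LTS(Q): 8 reachable states
  n0 = c.0\{a} | ((c.0 + 0) | (0 + 0)) | a.(0 + 0 + (0 + 0)) has moves ··a··> n1, ··c··> n2, ··c··> n3
  n1 = c.0\{a} | ((c.0 + 0) | (0 + 0)) | (0 + 0 + (0 + 0)) has moves ··c··> n4, ··c··> n5
  n2 = 0\{a} | ((c.0 + 0) | (0 + 0)) | a.(0 + 0 + (0 + 0)) has moves ··a··> n4, ··c··> n6
  n3 = c.0\{a} | (0 | (0 + 0)) | a.(0 + 0 + (0 + 0)) has moves ··a··> n5, ··c··> n6
  n4 = 0\{a} | ((c.0 + 0) | (0 + 0)) | (0 + 0 + (0 + 0)) has moves ··c··> n7
  n5 = c.0\{a} | (0 | (0 + 0)) | (0 + 0 + (0 + 0)) has moves ··c··> n7
  n6 = 0\{a} | (0 | (0 + 0)) | a.(0 + 0 + (0 + 0)) has moves ··a··> n7
  n7 = 0\{a} | (0 | (0 + 0)) | (0 + 0 + (0 + 0)) has moves ·
Coarsest stable partition (strong bisimilarity classes):
  B0 = {m0, n0}
  B1 = {m2, m3, n2, n3}
  B2 = {m4, m5, n4, n5}
  B3 = {m7, n7}
  B4 = {m6, n6}
  B5 = {m1, n1}
m0 ∈ B0, n0 ∈ B0 → same block

P ~ Q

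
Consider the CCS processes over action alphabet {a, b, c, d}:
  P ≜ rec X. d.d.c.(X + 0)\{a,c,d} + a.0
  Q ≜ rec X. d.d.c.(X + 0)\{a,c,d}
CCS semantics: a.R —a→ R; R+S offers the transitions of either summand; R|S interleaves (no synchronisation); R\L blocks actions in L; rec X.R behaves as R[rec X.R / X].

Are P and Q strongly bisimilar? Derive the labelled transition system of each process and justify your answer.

Reachable graph of P (5 states):
  m0 = rec X. d.d.c.(X + 0)\{a,c,d} + a.0 ⊢ ··a··> m1, ··d··> m2
  m1 = 0 ⊢ ∅
  m2 = d.c.((rec X. d.d.c.(X + 0)\{a,c,d} + a.0) + 0)\{a,c,d} ⊢ ··d··> m3
  m3 = c.((rec X. d.d.c.(X + 0)\{a,c,d} + a.0) + 0)\{a,c,d} ⊢ ··c··> m4
  m4 = ((rec X. d.d.c.(X + 0)\{a,c,d} + a.0) + 0)\{a,c,d} ⊢ ∅
Reachable graph of Q (4 states):
  n0 = rec X. d.d.c.(X + 0)\{a,c,d} ⊢ ··d··> n1
  n1 = d.c.((rec X. d.d.c.(X + 0)\{a,c,d}) + 0)\{a,c,d} ⊢ ··d··> n2
  n2 = c.((rec X. d.d.c.(X + 0)\{a,c,d}) + 0)\{a,c,d} ⊢ ··c··> n3
  n3 = ((rec X. d.d.c.(X + 0)\{a,c,d}) + 0)\{a,c,d} ⊢ ∅
Coarsest stable partition (strong bisimilarity classes):
  B0 = {m0}
  B1 = {m1, m4, n3}
  B2 = {m2, n1}
  B3 = {m3, n2}
  B4 = {n0}
m0 ∈ B0, n0 ∈ B4 → different blocks

NO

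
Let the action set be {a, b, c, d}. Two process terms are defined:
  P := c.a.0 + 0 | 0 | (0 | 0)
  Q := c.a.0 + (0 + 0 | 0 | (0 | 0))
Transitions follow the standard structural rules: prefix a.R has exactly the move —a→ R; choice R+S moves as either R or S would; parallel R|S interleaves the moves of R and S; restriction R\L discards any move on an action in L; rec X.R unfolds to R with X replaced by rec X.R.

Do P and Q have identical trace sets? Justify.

YES

Reachable graph of P (3 states):
  p0 = c.a.0 + 0 | 0 | (0 | 0) has moves =c=> p1
  p1 = a.0 has moves =a=> p2
  p2 = 0 has moves stopped
Reachable graph of Q (3 states):
  q0 = c.a.0 + (0 + 0 | 0 | (0 | 0)) has moves =c=> q1
  q1 = a.0 has moves =a=> q2
  q2 = 0 has moves stopped
Coarsest stable partition (strong bisimilarity classes):
  B0 = {p0, q0}
  B1 = {p1, q1}
  B2 = {p2, q2}
p0 ∈ B0, q0 ∈ B0 → same block
Bisimilar ⇒ trace-equivalent.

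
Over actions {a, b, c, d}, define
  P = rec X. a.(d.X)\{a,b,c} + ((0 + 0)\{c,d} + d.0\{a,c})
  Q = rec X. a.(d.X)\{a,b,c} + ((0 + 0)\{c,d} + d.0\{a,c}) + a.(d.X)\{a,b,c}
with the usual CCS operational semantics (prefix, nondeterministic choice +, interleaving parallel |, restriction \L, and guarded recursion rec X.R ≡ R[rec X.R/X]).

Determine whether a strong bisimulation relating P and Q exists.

Reachable graph of P (5 states):
  s0 = rec X. a.(d.X)\{a,b,c} + ((0 + 0)\{c,d} + d.0\{a,c}) → =a=> s1, =d=> s2
  s1 = (d.(rec X. a.(d.X)\{a,b,c} + ((0 + 0)\{c,d} + d.0\{a,c})))\{a,b,c} → =d=> s3
  s2 = 0\{a,c} → ·
  s3 = (rec X. a.(d.X)\{a,b,c} + ((0 + 0)\{c,d} + d.0\{a,c}))\{a,b,c} → =d=> s4
  s4 = 0\{a,c}\{a,b,c} → ·
Reachable graph of Q (5 states):
  t0 = rec X. a.(d.X)\{a,b,c} + ((0 + 0)\{c,d} + d.0\{a,c}) + a.(d.X)\{a,b,c} → =a=> t1, =d=> t2
  t1 = (d.(rec X. a.(d.X)\{a,b,c} + ((0 + 0)\{c,d} + d.0\{a,c}) + a.(d.X)\{a,b,c}))\{a,b,c} → =d=> t3
  t2 = 0\{a,c} → ·
  t3 = (rec X. a.(d.X)\{a,b,c} + ((0 + 0)\{c,d} + d.0\{a,c}) + a.(d.X)\{a,b,c})\{a,b,c} → =d=> t4
  t4 = 0\{a,c}\{a,b,c} → ·
Coarsest stable partition (strong bisimilarity classes):
  B0 = {s0, t0}
  B1 = {s2, s4, t2, t4}
  B2 = {s1, t1}
  B3 = {s3, t3}
s0 ∈ B0, t0 ∈ B0 → same block

bisimilar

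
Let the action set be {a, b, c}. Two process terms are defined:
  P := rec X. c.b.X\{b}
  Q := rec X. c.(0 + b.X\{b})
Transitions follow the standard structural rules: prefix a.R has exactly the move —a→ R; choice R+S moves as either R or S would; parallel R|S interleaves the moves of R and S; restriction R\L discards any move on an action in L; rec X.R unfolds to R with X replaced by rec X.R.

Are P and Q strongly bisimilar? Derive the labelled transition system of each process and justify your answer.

P's transition system — 4 states:
  u0 = rec X. c.b.X\{b} | =c=> u1
  u1 = b.(rec X. c.b.X\{b})\{b} | =b=> u2
  u2 = (rec X. c.b.X\{b})\{b} | =c=> u3
  u3 = (b.(rec X. c.b.X\{b})\{b})\{b} | stopped
Q's transition system — 4 states:
  v0 = rec X. c.(0 + b.X\{b}) | =c=> v1
  v1 = 0 + b.(rec X. c.(0 + b.X\{b}))\{b} | =b=> v2
  v2 = (rec X. c.(0 + b.X\{b}))\{b} | =c=> v3
  v3 = (0 + b.(rec X. c.(0 + b.X\{b}))\{b})\{b} | stopped
Bisimilarity quotient blocks:
  B0 = {u0, v0}
  B1 = {u1, v1}
  B2 = {u2, v2}
  B3 = {u3, v3}
u0 ∈ B0, v0 ∈ B0 → same block

bisimilar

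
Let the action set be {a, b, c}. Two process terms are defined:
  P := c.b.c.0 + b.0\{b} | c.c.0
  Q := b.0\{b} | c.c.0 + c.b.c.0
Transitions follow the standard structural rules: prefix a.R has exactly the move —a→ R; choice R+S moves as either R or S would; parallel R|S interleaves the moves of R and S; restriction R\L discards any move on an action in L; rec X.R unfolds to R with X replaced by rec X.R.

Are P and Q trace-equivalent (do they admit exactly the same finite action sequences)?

traces(P) = traces(Q)

P's transition system — 9 states:
  s0 = c.b.c.0 + b.0\{b} | c.c.0 has moves --b--▸ s1, --c--▸ s2, --c--▸ s3
  s1 = 0\{b} | c.c.0 has moves --c--▸ s4
  s2 = b.0\{b} | c.0 has moves --b--▸ s4, --c--▸ s5
  s3 = b.c.0 has moves --b--▸ s6
  s4 = 0\{b} | c.0 has moves --c--▸ s7
  s5 = b.0\{b} | 0 has moves --b--▸ s7
  s6 = c.0 has moves --c--▸ s8
  s7 = 0\{b} | 0 has moves stopped
  s8 = 0 has moves stopped
Q's transition system — 9 states:
  t0 = b.0\{b} | c.c.0 + c.b.c.0 has moves --b--▸ t1, --c--▸ t2, --c--▸ t3
  t1 = 0\{b} | c.c.0 has moves --c--▸ t4
  t2 = b.0\{b} | c.0 has moves --b--▸ t4, --c--▸ t5
  t3 = b.c.0 has moves --b--▸ t6
  t4 = 0\{b} | c.0 has moves --c--▸ t7
  t5 = b.0\{b} | 0 has moves --b--▸ t7
  t6 = c.0 has moves --c--▸ t8
  t7 = 0\{b} | 0 has moves stopped
  t8 = 0 has moves stopped
Coarsest stable partition (strong bisimilarity classes):
  B0 = {s0, t0}
  B1 = {s1, t1}
  B2 = {s4, s6, t4, t6}
  B3 = {s7, s8, t7, t8}
  B4 = {s2, t2}
  B5 = {s5, t5}
  B6 = {s3, t3}
s0 ∈ B0, t0 ∈ B0 → same block
Bisimilar ⇒ trace-equivalent.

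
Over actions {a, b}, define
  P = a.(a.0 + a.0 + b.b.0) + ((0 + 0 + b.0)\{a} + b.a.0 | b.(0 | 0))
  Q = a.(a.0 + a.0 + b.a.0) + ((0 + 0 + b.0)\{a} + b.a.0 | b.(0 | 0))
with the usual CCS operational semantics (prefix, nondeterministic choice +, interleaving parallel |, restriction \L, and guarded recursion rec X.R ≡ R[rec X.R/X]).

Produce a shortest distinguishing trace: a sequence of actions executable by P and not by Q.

Reachable graph of P (10 states):
  p0 = a.(a.0 + a.0 + b.b.0) + ((0 + 0 + b.0)\{a} + b.a.0 | b.(0 | 0)) | -a-> p1, -b-> p2, -b-> p3, -b-> p4
  p1 = a.0 + a.0 + b.b.0 | -a-> p5, -b-> p6
  p2 = 0\{a} | ∅
  p3 = a.0 | b.(0 | 0) | -a-> p7, -b-> p8
  p4 = b.a.0 | (0 | 0) | -b-> p8
  p5 = 0 | ∅
  p6 = b.0 | -b-> p5
  p7 = 0 | b.(0 | 0) | -b-> p9
  p8 = a.0 | (0 | 0) | -a-> p9
  p9 = 0 | (0 | 0) | ∅
Reachable graph of Q (10 states):
  q0 = a.(a.0 + a.0 + b.a.0) + ((0 + 0 + b.0)\{a} + b.a.0 | b.(0 | 0)) | -a-> q1, -b-> q2, -b-> q3, -b-> q4
  q1 = a.0 + a.0 + b.a.0 | -a-> q5, -b-> q6
  q2 = 0\{a} | ∅
  q3 = a.0 | b.(0 | 0) | -a-> q7, -b-> q8
  q4 = b.a.0 | (0 | 0) | -b-> q8
  q5 = 0 | ∅
  q6 = a.0 | -a-> q5
  q7 = 0 | b.(0 | 0) | -b-> q9
  q8 = a.0 | (0 | 0) | -a-> q9
  q9 = 0 | (0 | 0) | ∅
Executing abb from P (initial set {p0}):
  after a @ step 1: {p1}
  after b @ step 2: {p6}
  after b @ step 3: {p5}
  — P admits the full trace.
Executing abb from Q (initial set {q0}):
  after a @ step 1: {q1}
  after b @ step 2: {q6}
  after b @ step 3: ∅ (Q stuck)

abb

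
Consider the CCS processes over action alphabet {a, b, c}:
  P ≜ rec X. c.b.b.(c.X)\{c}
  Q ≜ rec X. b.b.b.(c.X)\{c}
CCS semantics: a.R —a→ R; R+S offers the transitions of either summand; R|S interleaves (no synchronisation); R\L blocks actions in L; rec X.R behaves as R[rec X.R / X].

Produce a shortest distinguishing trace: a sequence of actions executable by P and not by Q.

LTS(P): 4 reachable states
  p0 = rec X. c.b.b.(c.X)\{c} ⊢ ··c··> p1
  p1 = b.b.(c.(rec X. c.b.b.(c.X)\{c}))\{c} ⊢ ··b··> p2
  p2 = b.(c.(rec X. c.b.b.(c.X)\{c}))\{c} ⊢ ··b··> p3
  p3 = (c.(rec X. c.b.b.(c.X)\{c}))\{c} ⊢ ·
LTS(Q): 4 reachable states
  q0 = rec X. b.b.b.(c.X)\{c} ⊢ ··b··> q1
  q1 = b.b.(c.(rec X. b.b.b.(c.X)\{c}))\{c} ⊢ ··b··> q2
  q2 = b.(c.(rec X. b.b.b.(c.X)\{c}))\{c} ⊢ ··b··> q3
  q3 = (c.(rec X. b.b.b.(c.X)\{c}))\{c} ⊢ ·
Executing c from P (initial set {p0}):
  step 1 (c): {p1}
  — P admits the full trace.
Executing c from Q (initial set {q0}):
  step 1 (c): no successor for Q

c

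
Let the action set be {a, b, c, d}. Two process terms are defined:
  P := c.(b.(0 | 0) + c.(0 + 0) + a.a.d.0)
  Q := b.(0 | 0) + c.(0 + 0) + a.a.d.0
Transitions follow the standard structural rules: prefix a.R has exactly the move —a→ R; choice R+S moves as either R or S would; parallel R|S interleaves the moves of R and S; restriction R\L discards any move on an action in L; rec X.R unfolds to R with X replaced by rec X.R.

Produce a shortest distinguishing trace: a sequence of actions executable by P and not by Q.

ca

P's transition system — 7 states:
  u0 = c.(b.(0 | 0) + c.(0 + 0) + a.a.d.0) ⊢ —c→ u1
  u1 = b.(0 | 0) + c.(0 + 0) + a.a.d.0 ⊢ —a→ u2, —b→ u3, —c→ u4
  u2 = a.d.0 ⊢ —a→ u5
  u3 = 0 | 0 ⊢ ·
  u4 = 0 + 0 ⊢ ·
  u5 = d.0 ⊢ —d→ u6
  u6 = 0 ⊢ ·
Q's transition system — 6 states:
  v0 = b.(0 | 0) + c.(0 + 0) + a.a.d.0 ⊢ —a→ v1, —b→ v2, —c→ v3
  v1 = a.d.0 ⊢ —a→ v4
  v2 = 0 | 0 ⊢ ·
  v3 = 0 + 0 ⊢ ·
  v4 = d.0 ⊢ —d→ v5
  v5 = 0 ⊢ ·
Run σ = ⟨ca⟩ on P: start {u0}
  [1] c ⇒ {u1}
  [2] a ⇒ {u2}
  ✓ P
Run σ = ⟨ca⟩ on Q: start {v0}
  [1] c ⇒ {v3}
  [2] a ⇒ no successor for Q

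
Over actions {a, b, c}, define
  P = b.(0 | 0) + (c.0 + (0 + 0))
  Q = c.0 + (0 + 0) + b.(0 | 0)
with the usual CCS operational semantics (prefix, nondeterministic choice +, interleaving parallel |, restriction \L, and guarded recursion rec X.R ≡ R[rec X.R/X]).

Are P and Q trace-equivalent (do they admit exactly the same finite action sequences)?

P's transition system — 3 states:
  u0 = b.(0 | 0) + (c.0 + (0 + 0)) → -b-> u1, -c-> u2
  u1 = 0 | 0 → ∅
  u2 = 0 → ∅
Q's transition system — 3 states:
  v0 = c.0 + (0 + 0) + b.(0 | 0) → -b-> v1, -c-> v2
  v1 = 0 | 0 → ∅
  v2 = 0 → ∅
Coarsest stable partition (strong bisimilarity classes):
  B0 = {u0, v0}
  B1 = {u1, u2, v1, v2}
u0 ∈ B0, v0 ∈ B0 → same block
Bisimilar ⇒ trace-equivalent.

trace-equivalent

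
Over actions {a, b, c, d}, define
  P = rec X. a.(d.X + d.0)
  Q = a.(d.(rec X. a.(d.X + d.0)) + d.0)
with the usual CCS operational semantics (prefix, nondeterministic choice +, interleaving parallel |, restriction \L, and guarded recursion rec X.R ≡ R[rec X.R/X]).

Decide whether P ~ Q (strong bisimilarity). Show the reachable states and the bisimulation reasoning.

YES

LTS(P): 3 reachable states
  s0 = rec X. a.(d.X + d.0) has moves —a→ s1
  s1 = d.(rec X. a.(d.X + d.0)) + d.0 has moves —d→ s0, —d→ s2
  s2 = 0 has moves stopped
LTS(Q): 4 reachable states
  t0 = a.(d.(rec X. a.(d.X + d.0)) + d.0) has moves —a→ t1
  t1 = d.(rec X. a.(d.X + d.0)) + d.0 has moves —d→ t2, —d→ t3
  t2 = 0 has moves stopped
  t3 = rec X. a.(d.X + d.0) has moves —a→ t1
Coarsest stable partition (strong bisimilarity classes):
  B0 = {s0, t0, t3}
  B1 = {s1, t1}
  B2 = {s2, t2}
s0 ∈ B0, t0 ∈ B0 → same block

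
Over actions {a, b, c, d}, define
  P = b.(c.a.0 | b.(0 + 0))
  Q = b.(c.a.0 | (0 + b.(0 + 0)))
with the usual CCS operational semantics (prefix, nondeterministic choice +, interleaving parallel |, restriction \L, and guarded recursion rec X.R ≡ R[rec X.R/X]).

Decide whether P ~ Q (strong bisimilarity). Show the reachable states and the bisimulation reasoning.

bisimilar

LTS(P): 7 reachable states
  m0 = b.(c.a.0 | b.(0 + 0)) → =b=> m1
  m1 = c.a.0 | b.(0 + 0) → =b=> m2, =c=> m3
  m2 = c.a.0 | (0 + 0) → =c=> m4
  m3 = a.0 | b.(0 + 0) → =a=> m5, =b=> m4
  m4 = a.0 | (0 + 0) → =a=> m6
  m5 = 0 | b.(0 + 0) → =b=> m6
  m6 = 0 | (0 + 0) → ·
LTS(Q): 7 reachable states
  n0 = b.(c.a.0 | (0 + b.(0 + 0))) → =b=> n1
  n1 = c.a.0 | (0 + b.(0 + 0)) → =b=> n2, =c=> n3
  n2 = c.a.0 | (0 + 0) → =c=> n4
  n3 = a.0 | (0 + b.(0 + 0)) → =a=> n5, =b=> n4
  n4 = a.0 | (0 + 0) → =a=> n6
  n5 = 0 | (0 + b.(0 + 0)) → =b=> n6
  n6 = 0 | (0 + 0) → ·
Bisimilarity quotient blocks:
  B0 = {m0, n0}
  B1 = {m1, n1}
  B2 = {m3, n3}
  B3 = {m5, n5}
  B4 = {m6, n6}
  B5 = {m4, n4}
  B6 = {m2, n2}
m0 ∈ B0, n0 ∈ B0 → same block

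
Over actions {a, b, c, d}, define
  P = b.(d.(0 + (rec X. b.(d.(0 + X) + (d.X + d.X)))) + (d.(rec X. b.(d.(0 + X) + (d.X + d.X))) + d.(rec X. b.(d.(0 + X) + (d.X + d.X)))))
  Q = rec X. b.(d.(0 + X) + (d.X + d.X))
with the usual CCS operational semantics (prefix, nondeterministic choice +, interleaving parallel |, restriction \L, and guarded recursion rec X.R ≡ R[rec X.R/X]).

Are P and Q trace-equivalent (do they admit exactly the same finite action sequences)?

Reachable graph of P (4 states):
  m0 = b.(d.(0 + (rec X. b.(d.(0 + X) + (d.X + d.X)))) + (d.(rec X. b.(d.(0 + X) + (d.X + d.X))) + d.(rec X. b.(d.(0 + X) + (d.X + d.X))))) :: -b-> m1
  m1 = d.(0 + (rec X. b.(d.(0 + X) + (d.X + d.X)))) + (d.(rec X. b.(d.(0 + X) + (d.X + d.X))) + d.(rec X. b.(d.(0 + X) + (d.X + d.X)))) :: -d-> m2, -d-> m3
  m2 = 0 + (rec X. b.(d.(0 + X) + (d.X + d.X))) :: -b-> m1
  m3 = rec X. b.(d.(0 + X) + (d.X + d.X)) :: -b-> m1
Reachable graph of Q (3 states):
  n0 = rec X. b.(d.(0 + X) + (d.X + d.X)) :: -b-> n1
  n1 = d.(0 + (rec X. b.(d.(0 + X) + (d.X + d.X)))) + (d.(rec X. b.(d.(0 + X) + (d.X + d.X))) + d.(rec X. b.(d.(0 + X) + (d.X + d.X)))) :: -d-> n0, -d-> n2
  n2 = 0 + (rec X. b.(d.(0 + X) + (d.X + d.X))) :: -b-> n1
Partition-refinement fixed point:
  B0 = {m0, m2, m3, n0, n2}
  B1 = {m1, n1}
m0 ∈ B0, n0 ∈ B0 → same block
Bisimilar ⇒ trace-equivalent.

trace-equivalent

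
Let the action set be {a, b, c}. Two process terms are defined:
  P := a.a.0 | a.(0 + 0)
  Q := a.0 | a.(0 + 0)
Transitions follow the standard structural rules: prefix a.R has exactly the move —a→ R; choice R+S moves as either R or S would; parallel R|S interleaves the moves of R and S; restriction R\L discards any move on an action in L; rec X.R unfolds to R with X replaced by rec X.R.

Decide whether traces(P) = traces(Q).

trace-distinct — witness ⟨aaa⟩

Reachable graph of P (6 states):
  s0 = a.a.0 | a.(0 + 0) :: -a-> s1, -a-> s2
  s1 = a.0 | a.(0 + 0) :: -a-> s3, -a-> s4
  s2 = a.a.0 | (0 + 0) :: -a-> s4
  s3 = 0 | a.(0 + 0) :: -a-> s5
  s4 = a.0 | (0 + 0) :: -a-> s5
  s5 = 0 | (0 + 0) :: stopped
Reachable graph of Q (4 states):
  t0 = a.0 | a.(0 + 0) :: -a-> t1, -a-> t2
  t1 = 0 | a.(0 + 0) :: -a-> t3
  t2 = a.0 | (0 + 0) :: -a-> t3
  t3 = 0 | (0 + 0) :: stopped
Run σ = ⟨aaa⟩ on P: start {s0}
  step 1 (a): {s1, s2}
  step 2 (a): {s3, s4}
  step 3 (a): {s5}
  — P admits the full trace.
Run σ = ⟨aaa⟩ on Q: start {t0}
  step 1 (a): {t1, t2}
  step 2 (a): {t3}
  step 3 (a): ∅  — Q cannot continue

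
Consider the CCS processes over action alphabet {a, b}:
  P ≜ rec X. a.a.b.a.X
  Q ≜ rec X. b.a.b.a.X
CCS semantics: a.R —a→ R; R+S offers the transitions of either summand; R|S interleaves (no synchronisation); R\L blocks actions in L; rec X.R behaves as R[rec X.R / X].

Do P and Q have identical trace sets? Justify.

traces(P) ≠ traces(Q) — witness ⟨a⟩

LTS(P): 4 reachable states
  p0 = rec X. a.a.b.a.X | =a=> p1
  p1 = a.b.a.(rec X. a.a.b.a.X) | =a=> p2
  p2 = b.a.(rec X. a.a.b.a.X) | =b=> p3
  p3 = a.(rec X. a.a.b.a.X) | =a=> p0
LTS(Q): 4 reachable states
  q0 = rec X. b.a.b.a.X | =b=> q1
  q1 = a.b.a.(rec X. b.a.b.a.X) | =a=> q2
  q2 = b.a.(rec X. b.a.b.a.X) | =b=> q3
  q3 = a.(rec X. b.a.b.a.X) | =a=> q0
Executing a from P (initial set {p0}):
  after a @ step 1: {p1}
  ✓ P
Executing a from Q (initial set {q0}):
  after a @ step 1: ∅ (Q stuck)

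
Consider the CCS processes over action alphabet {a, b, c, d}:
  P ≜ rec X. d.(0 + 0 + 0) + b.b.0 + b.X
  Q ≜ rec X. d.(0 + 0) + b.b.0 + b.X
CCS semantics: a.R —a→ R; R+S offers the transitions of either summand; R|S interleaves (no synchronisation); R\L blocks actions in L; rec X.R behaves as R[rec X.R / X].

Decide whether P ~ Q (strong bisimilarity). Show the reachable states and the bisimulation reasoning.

P's transition system — 4 states:
  p0 = rec X. d.(0 + 0 + 0) + b.b.0 + b.X ⊢ ··b··> p0, ··b··> p1, ··d··> p2
  p1 = b.0 ⊢ ··b··> p3
  p2 = 0 + 0 + 0 ⊢ ∅
  p3 = 0 ⊢ ∅
Q's transition system — 4 states:
  q0 = rec X. d.(0 + 0) + b.b.0 + b.X ⊢ ··b··> q0, ··b··> q1, ··d··> q2
  q1 = b.0 ⊢ ··b··> q3
  q2 = 0 + 0 ⊢ ∅
  q3 = 0 ⊢ ∅
Bisimilarity quotient blocks:
  B0 = {p0, q0}
  B1 = {p1, q1}
  B2 = {p2, p3, q2, q3}
p0 ∈ B0, q0 ∈ B0 → same block

YES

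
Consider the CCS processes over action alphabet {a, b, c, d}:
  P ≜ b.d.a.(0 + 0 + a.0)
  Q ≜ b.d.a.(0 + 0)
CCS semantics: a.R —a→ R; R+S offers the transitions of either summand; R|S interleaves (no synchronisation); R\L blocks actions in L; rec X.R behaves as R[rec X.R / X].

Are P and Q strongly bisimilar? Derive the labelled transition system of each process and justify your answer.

P ≁ Q

LTS(P): 5 reachable states
  u0 = b.d.a.(0 + 0 + a.0) ⊢ -b-> u1
  u1 = d.a.(0 + 0 + a.0) ⊢ -d-> u2
  u2 = a.(0 + 0 + a.0) ⊢ -a-> u3
  u3 = 0 + 0 + a.0 ⊢ -a-> u4
  u4 = 0 ⊢ ·
LTS(Q): 4 reachable states
  v0 = b.d.a.(0 + 0) ⊢ -b-> v1
  v1 = d.a.(0 + 0) ⊢ -d-> v2
  v2 = a.(0 + 0) ⊢ -a-> v3
  v3 = 0 + 0 ⊢ ·
Coarsest stable partition (strong bisimilarity classes):
  B0 = {u0}
  B1 = {u1}
  B2 = {u2}
  B3 = {u3, v2}
  B4 = {u4, v3}
  B5 = {v0}
  B6 = {v1}
u0 ∈ B0, v0 ∈ B5 → different blocks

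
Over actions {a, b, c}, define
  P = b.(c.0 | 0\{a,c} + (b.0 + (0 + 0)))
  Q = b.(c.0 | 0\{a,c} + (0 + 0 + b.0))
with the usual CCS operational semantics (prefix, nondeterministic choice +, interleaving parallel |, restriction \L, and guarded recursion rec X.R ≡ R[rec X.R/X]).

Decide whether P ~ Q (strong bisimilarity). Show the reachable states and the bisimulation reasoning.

P ~ Q

Reachable graph of P (4 states):
  u0 = b.(c.0 | 0\{a,c} + (b.0 + (0 + 0))) :: —b→ u1
  u1 = c.0 | 0\{a,c} + (b.0 + (0 + 0)) :: —b→ u2, —c→ u3
  u2 = 0 :: (no moves)
  u3 = 0 | 0\{a,c} :: (no moves)
Reachable graph of Q (4 states):
  v0 = b.(c.0 | 0\{a,c} + (0 + 0 + b.0)) :: —b→ v1
  v1 = c.0 | 0\{a,c} + (0 + 0 + b.0) :: —b→ v2, —c→ v3
  v2 = 0 :: (no moves)
  v3 = 0 | 0\{a,c} :: (no moves)
Partition-refinement fixed point:
  B0 = {u0, v0}
  B1 = {u1, v1}
  B2 = {u2, u3, v2, v3}
u0 ∈ B0, v0 ∈ B0 → same block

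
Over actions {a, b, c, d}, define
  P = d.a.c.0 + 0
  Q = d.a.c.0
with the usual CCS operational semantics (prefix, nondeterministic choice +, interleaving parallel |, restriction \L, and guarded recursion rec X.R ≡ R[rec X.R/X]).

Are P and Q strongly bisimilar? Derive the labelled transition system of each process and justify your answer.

LTS(P): 4 reachable states
  s0 = d.a.c.0 + 0 ⊢ ··d··> s1
  s1 = a.c.0 ⊢ ··a··> s2
  s2 = c.0 ⊢ ··c··> s3
  s3 = 0 ⊢ ∅
LTS(Q): 4 reachable states
  t0 = d.a.c.0 ⊢ ··d··> t1
  t1 = a.c.0 ⊢ ··a··> t2
  t2 = c.0 ⊢ ··c··> t3
  t3 = 0 ⊢ ∅
Bisimilarity quotient blocks:
  B0 = {s0, t0}
  B1 = {s1, t1}
  B2 = {s2, t2}
  B3 = {s3, t3}
s0 ∈ B0, t0 ∈ B0 → same block

YES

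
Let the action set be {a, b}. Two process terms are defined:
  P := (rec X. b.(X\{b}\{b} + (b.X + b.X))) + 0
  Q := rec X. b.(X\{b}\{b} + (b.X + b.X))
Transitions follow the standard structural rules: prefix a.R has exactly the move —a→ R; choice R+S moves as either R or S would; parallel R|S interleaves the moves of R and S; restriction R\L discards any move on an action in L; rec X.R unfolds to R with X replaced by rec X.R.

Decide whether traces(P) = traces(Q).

P's transition system — 3 states:
  u0 = (rec X. b.(X\{b}\{b} + (b.X + b.X))) + 0 → ··b··> u1
  u1 = (rec X. b.(X\{b}\{b} + (b.X + b.X)))\{b}\{b} + (b.(rec X. b.(X\{b}\{b} + (b.X + b.X))) + b.(rec X. b.(X\{b}\{b} + (b.X + b.X)))) → ··b··> u2
  u2 = rec X. b.(X\{b}\{b} + (b.X + b.X)) → ··b··> u1
Q's transition system — 2 states:
  v0 = rec X. b.(X\{b}\{b} + (b.X + b.X)) → ··b··> v1
  v1 = (rec X. b.(X\{b}\{b} + (b.X + b.X)))\{b}\{b} + (b.(rec X. b.(X\{b}\{b} + (b.X + b.X))) + b.(rec X. b.(X\{b}\{b} + (b.X + b.X)))) → ··b··> v0
Coarsest stable partition (strong bisimilarity classes):
  B0 = {u0, u1, u2, v0, v1}
u0 ∈ B0, v0 ∈ B0 → same block
Bisimilar ⇒ trace-equivalent.

YES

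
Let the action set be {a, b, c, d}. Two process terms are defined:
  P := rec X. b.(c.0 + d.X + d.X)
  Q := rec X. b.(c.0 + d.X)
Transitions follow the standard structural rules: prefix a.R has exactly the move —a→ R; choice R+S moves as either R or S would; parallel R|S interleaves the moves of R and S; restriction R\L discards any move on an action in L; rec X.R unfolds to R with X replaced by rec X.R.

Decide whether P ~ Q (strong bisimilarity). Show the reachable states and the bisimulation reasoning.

P's transition system — 3 states:
  u0 = rec X. b.(c.0 + d.X + d.X) has moves -b-> u1
  u1 = c.0 + d.(rec X. b.(c.0 + d.X + d.X)) + d.(rec X. b.(c.0 + d.X + d.X)) has moves -c-> u2, -d-> u0
  u2 = 0 has moves deadlocked
Q's transition system — 3 states:
  v0 = rec X. b.(c.0 + d.X) has moves -b-> v1
  v1 = c.0 + d.(rec X. b.(c.0 + d.X)) has moves -c-> v2, -d-> v0
  v2 = 0 has moves deadlocked
Bisimilarity quotient blocks:
  B0 = {u0, v0}
  B1 = {u1, v1}
  B2 = {u2, v2}
u0 ∈ B0, v0 ∈ B0 → same block

YES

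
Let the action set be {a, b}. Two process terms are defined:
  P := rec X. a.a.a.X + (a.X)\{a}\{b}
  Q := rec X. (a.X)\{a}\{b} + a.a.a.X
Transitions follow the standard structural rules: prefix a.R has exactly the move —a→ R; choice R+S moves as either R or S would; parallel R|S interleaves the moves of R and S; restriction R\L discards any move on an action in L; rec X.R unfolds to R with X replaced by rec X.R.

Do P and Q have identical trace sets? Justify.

Reachable graph of P (3 states):
  u0 = rec X. a.a.a.X + (a.X)\{a}\{b} has moves -a-> u1
  u1 = a.a.(rec X. a.a.a.X + (a.X)\{a}\{b}) has moves -a-> u2
  u2 = a.(rec X. a.a.a.X + (a.X)\{a}\{b}) has moves -a-> u0
Reachable graph of Q (3 states):
  v0 = rec X. (a.X)\{a}\{b} + a.a.a.X has moves -a-> v1
  v1 = a.a.(rec X. (a.X)\{a}\{b} + a.a.a.X) has moves -a-> v2
  v2 = a.(rec X. (a.X)\{a}\{b} + a.a.a.X) has moves -a-> v0
Partition-refinement fixed point:
  B0 = {u0, u1, u2, v0, v1, v2}
u0 ∈ B0, v0 ∈ B0 → same block
Bisimilar ⇒ trace-equivalent.

traces(P) = traces(Q)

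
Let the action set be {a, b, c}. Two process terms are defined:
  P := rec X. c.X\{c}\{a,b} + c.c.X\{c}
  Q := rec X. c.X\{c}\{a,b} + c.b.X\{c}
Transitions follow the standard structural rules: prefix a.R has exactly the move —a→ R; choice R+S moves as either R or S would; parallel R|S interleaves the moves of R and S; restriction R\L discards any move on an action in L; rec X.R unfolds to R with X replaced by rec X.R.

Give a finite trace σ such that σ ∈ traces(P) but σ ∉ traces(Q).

LTS(P): 4 reachable states
  u0 = rec X. c.X\{c}\{a,b} + c.c.X\{c} has moves ··c··> u1, ··c··> u2
  u1 = (rec X. c.X\{c}\{a,b} + c.c.X\{c})\{c}\{a,b} has moves deadlocked
  u2 = c.(rec X. c.X\{c}\{a,b} + c.c.X\{c})\{c} has moves ··c··> u3
  u3 = (rec X. c.X\{c}\{a,b} + c.c.X\{c})\{c} has moves deadlocked
LTS(Q): 4 reachable states
  v0 = rec X. c.X\{c}\{a,b} + c.b.X\{c} has moves ··c··> v1, ··c··> v2
  v1 = (rec X. c.X\{c}\{a,b} + c.b.X\{c})\{c}\{a,b} has moves deadlocked
  v2 = b.(rec X. c.X\{c}\{a,b} + c.b.X\{c})\{c} has moves ··b··> v3
  v3 = (rec X. c.X\{c}\{a,b} + c.b.X\{c})\{c} has moves deadlocked
Run σ = ⟨cc⟩ on P: start {u0}
  [1] c ⇒ {u1, u2}
  [2] c ⇒ {u3}
  — P admits the full trace.
Run σ = ⟨cc⟩ on Q: start {v0}
  [1] c ⇒ {v1, v2}
  [2] c ⇒ ∅  — Q cannot continue

cc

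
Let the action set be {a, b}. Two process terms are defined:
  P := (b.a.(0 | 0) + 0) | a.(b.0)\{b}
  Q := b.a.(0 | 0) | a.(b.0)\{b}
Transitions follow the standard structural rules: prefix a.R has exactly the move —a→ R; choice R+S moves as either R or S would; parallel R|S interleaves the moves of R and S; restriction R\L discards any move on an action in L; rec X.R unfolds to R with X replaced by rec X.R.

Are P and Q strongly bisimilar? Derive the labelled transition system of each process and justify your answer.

Reachable graph of P (6 states):
  s0 = (b.a.(0 | 0) + 0) | a.(b.0)\{b} :: ··a··> s1, ··b··> s2
  s1 = (b.a.(0 | 0) + 0) | (b.0)\{b} :: ··b··> s3
  s2 = a.(0 | 0) | a.(b.0)\{b} :: ··a··> s3, ··a··> s4
  s3 = a.(0 | 0) | (b.0)\{b} :: ··a··> s5
  s4 = 0 | 0 | a.(b.0)\{b} :: ··a··> s5
  s5 = 0 | 0 | (b.0)\{b} :: (no moves)
Reachable graph of Q (6 states):
  t0 = b.a.(0 | 0) | a.(b.0)\{b} :: ··a··> t1, ··b··> t2
  t1 = b.a.(0 | 0) | (b.0)\{b} :: ··b··> t3
  t2 = a.(0 | 0) | a.(b.0)\{b} :: ··a··> t3, ··a··> t4
  t3 = a.(0 | 0) | (b.0)\{b} :: ··a··> t5
  t4 = 0 | 0 | a.(b.0)\{b} :: ··a··> t5
  t5 = 0 | 0 | (b.0)\{b} :: (no moves)
Partition-refinement fixed point:
  B0 = {s0, t0}
  B1 = {s1, t1}
  B2 = {s3, s4, t3, t4}
  B3 = {s5, t5}
  B4 = {s2, t2}
s0 ∈ B0, t0 ∈ B0 → same block

P ~ Q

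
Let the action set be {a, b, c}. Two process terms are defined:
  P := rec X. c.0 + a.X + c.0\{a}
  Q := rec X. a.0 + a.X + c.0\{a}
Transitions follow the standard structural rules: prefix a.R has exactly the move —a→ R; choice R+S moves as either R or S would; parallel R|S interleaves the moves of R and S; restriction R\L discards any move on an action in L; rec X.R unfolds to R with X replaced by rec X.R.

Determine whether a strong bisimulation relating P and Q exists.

NO

LTS(P): 3 reachable states
  s0 = rec X. c.0 + a.X + c.0\{a} ⊢ -a-> s0, -c-> s1, -c-> s2
  s1 = 0 ⊢ stopped
  s2 = 0\{a} ⊢ stopped
LTS(Q): 3 reachable states
  t0 = rec X. a.0 + a.X + c.0\{a} ⊢ -a-> t0, -a-> t1, -c-> t2
  t1 = 0 ⊢ stopped
  t2 = 0\{a} ⊢ stopped
Coarsest stable partition (strong bisimilarity classes):
  B0 = {s0}
  B1 = {s1, s2, t1, t2}
  B2 = {t0}
s0 ∈ B0, t0 ∈ B2 → different blocks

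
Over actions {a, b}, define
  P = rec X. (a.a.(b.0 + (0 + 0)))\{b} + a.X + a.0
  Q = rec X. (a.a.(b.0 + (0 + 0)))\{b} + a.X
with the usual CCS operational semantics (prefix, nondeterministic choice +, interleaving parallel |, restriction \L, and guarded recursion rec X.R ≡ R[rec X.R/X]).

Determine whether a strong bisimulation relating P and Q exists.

P ≁ Q

P's transition system — 4 states:
  s0 = rec X. (a.a.(b.0 + (0 + 0)))\{b} + a.X + a.0 → -a-> s0, -a-> s1, -a-> s2
  s1 = (a.(b.0 + (0 + 0)))\{b} → -a-> s3
  s2 = 0 → deadlocked
  s3 = (b.0 + (0 + 0))\{b} → deadlocked
Q's transition system — 3 states:
  t0 = rec X. (a.a.(b.0 + (0 + 0)))\{b} + a.X → -a-> t0, -a-> t1
  t1 = (a.(b.0 + (0 + 0)))\{b} → -a-> t2
  t2 = (b.0 + (0 + 0))\{b} → deadlocked
Coarsest stable partition (strong bisimilarity classes):
  B0 = {s0}
  B1 = {s1, t1}
  B2 = {s2, s3, t2}
  B3 = {t0}
s0 ∈ B0, t0 ∈ B3 → different blocks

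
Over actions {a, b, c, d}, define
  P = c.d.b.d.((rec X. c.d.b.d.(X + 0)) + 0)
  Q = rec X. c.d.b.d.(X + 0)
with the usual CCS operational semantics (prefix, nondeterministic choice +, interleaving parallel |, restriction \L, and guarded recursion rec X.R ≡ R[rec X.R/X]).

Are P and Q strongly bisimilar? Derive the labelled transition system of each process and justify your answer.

bisimilar

Reachable graph of P (5 states):
  p0 = c.d.b.d.((rec X. c.d.b.d.(X + 0)) + 0) → =c=> p1
  p1 = d.b.d.((rec X. c.d.b.d.(X + 0)) + 0) → =d=> p2
  p2 = b.d.((rec X. c.d.b.d.(X + 0)) + 0) → =b=> p3
  p3 = d.((rec X. c.d.b.d.(X + 0)) + 0) → =d=> p4
  p4 = (rec X. c.d.b.d.(X + 0)) + 0 → =c=> p1
Reachable graph of Q (5 states):
  q0 = rec X. c.d.b.d.(X + 0) → =c=> q1
  q1 = d.b.d.((rec X. c.d.b.d.(X + 0)) + 0) → =d=> q2
  q2 = b.d.((rec X. c.d.b.d.(X + 0)) + 0) → =b=> q3
  q3 = d.((rec X. c.d.b.d.(X + 0)) + 0) → =d=> q4
  q4 = (rec X. c.d.b.d.(X + 0)) + 0 → =c=> q1
Coarsest stable partition (strong bisimilarity classes):
  B0 = {p0, p4, q0, q4}
  B1 = {p1, q1}
  B2 = {p2, q2}
  B3 = {p3, q3}
p0 ∈ B0, q0 ∈ B0 → same block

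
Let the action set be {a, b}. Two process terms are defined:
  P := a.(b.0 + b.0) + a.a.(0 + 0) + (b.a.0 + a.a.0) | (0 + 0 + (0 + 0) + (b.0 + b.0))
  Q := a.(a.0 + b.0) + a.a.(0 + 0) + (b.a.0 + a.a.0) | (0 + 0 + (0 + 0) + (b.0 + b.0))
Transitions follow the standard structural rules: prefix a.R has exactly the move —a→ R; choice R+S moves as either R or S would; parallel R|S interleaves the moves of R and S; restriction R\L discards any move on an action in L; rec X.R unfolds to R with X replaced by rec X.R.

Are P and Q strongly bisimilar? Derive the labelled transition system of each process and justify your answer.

LTS(P): 10 reachable states
  s0 = a.(b.0 + b.0) + a.a.(0 + 0) + (b.a.0 + a.a.0) | (0 + 0 + (0 + 0) + (b.0 + b.0)) :: ··a··> s1, ··a··> s2, ··a··> s3, ··b··> s2, ··b··> s4
  s1 = a.(0 + 0) :: ··a··> s5
  s2 = a.0 | (0 + 0 + (0 + 0) + (b.0 + b.0)) :: ··a··> s6, ··b··> s7
  s3 = b.0 + b.0 :: ··b··> s8
  s4 = (b.a.0 + a.a.0) | 0 :: ··a··> s7, ··b··> s7
  s5 = 0 + 0 :: stopped
  s6 = 0 | (0 + 0 + (0 + 0) + (b.0 + b.0)) :: ··b··> s9
  s7 = a.0 | 0 :: ··a··> s9
  s8 = 0 :: stopped
  s9 = 0 | 0 :: stopped
LTS(Q): 10 reachable states
  t0 = a.(a.0 + b.0) + a.a.(0 + 0) + (b.a.0 + a.a.0) | (0 + 0 + (0 + 0) + (b.0 + b.0)) :: ··a··> t1, ··a··> t2, ··a··> t3, ··b··> t3, ··b··> t4
  t1 = a.(0 + 0) :: ··a··> t5
  t2 = a.0 + b.0 :: ··a··> t6, ··b··> t6
  t3 = a.0 | (0 + 0 + (0 + 0) + (b.0 + b.0)) :: ··a··> t7, ··b··> t8
  t4 = (b.a.0 + a.a.0) | 0 :: ··a··> t8, ··b··> t8
  t5 = 0 + 0 :: stopped
  t6 = 0 :: stopped
  t7 = 0 | (0 + 0 + (0 + 0) + (b.0 + b.0)) :: ··b··> t9
  t8 = a.0 | 0 :: ··a··> t9
  t9 = 0 | 0 :: stopped
Bisimilarity quotient blocks:
  B0 = {s0}
  B1 = {s1, s7, t1, t8}
  B2 = {s5, s8, s9, t5, t6, t9}
  B3 = {s4, t4}
  B4 = {s2, t3}
  B5 = {s3, s6, t7}
  B6 = {t0}
  B7 = {t2}
s0 ∈ B0, t0 ∈ B6 → different blocks

P ≁ Q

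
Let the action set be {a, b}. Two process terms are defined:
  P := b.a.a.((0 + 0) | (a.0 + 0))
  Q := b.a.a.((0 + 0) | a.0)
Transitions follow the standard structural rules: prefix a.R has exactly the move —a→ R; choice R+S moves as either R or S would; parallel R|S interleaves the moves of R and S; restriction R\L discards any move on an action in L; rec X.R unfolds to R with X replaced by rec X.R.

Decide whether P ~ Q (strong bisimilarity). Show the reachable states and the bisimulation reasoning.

bisimilar

Reachable graph of P (5 states):
  u0 = b.a.a.((0 + 0) | (a.0 + 0)) ⊢ -b-> u1
  u1 = a.a.((0 + 0) | (a.0 + 0)) ⊢ -a-> u2
  u2 = a.((0 + 0) | (a.0 + 0)) ⊢ -a-> u3
  u3 = (0 + 0) | (a.0 + 0) ⊢ -a-> u4
  u4 = (0 + 0) | 0 ⊢ stopped
Reachable graph of Q (5 states):
  v0 = b.a.a.((0 + 0) | a.0) ⊢ -b-> v1
  v1 = a.a.((0 + 0) | a.0) ⊢ -a-> v2
  v2 = a.((0 + 0) | a.0) ⊢ -a-> v3
  v3 = (0 + 0) | a.0 ⊢ -a-> v4
  v4 = (0 + 0) | 0 ⊢ stopped
Bisimilarity quotient blocks:
  B0 = {u0, v0}
  B1 = {u1, v1}
  B2 = {u2, v2}
  B3 = {u3, v3}
  B4 = {u4, v4}
u0 ∈ B0, v0 ∈ B0 → same block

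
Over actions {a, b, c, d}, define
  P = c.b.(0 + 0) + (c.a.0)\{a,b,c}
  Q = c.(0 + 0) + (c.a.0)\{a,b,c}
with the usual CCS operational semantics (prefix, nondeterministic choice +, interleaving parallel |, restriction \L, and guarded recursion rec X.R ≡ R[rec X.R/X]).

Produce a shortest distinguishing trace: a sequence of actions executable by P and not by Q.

LTS(P): 3 reachable states
  m0 = c.b.(0 + 0) + (c.a.0)\{a,b,c} has moves —c→ m1
  m1 = b.(0 + 0) has moves —b→ m2
  m2 = 0 + 0 has moves ·
LTS(Q): 2 reachable states
  n0 = c.(0 + 0) + (c.a.0)\{a,b,c} has moves —c→ n1
  n1 = 0 + 0 has moves ·
Trace ⟨cb⟩ through P, begin at {m0}:
  after c @ step 1: {m1}
  after b @ step 2: {m2}
  — P admits the full trace.
Trace ⟨cb⟩ through Q, begin at {n0}:
  after c @ step 1: {n1}
  after b @ step 2: ∅  — Q cannot continue

cb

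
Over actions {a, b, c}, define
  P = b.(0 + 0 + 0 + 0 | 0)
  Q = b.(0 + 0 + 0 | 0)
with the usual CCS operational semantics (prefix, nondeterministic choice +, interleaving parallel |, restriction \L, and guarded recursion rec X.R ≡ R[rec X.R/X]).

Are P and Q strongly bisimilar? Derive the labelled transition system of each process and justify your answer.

bisimilar

P's transition system — 2 states:
  m0 = b.(0 + 0 + 0 + 0 | 0) :: -b-> m1
  m1 = 0 + 0 + 0 + 0 | 0 :: deadlocked
Q's transition system — 2 states:
  n0 = b.(0 + 0 + 0 | 0) :: -b-> n1
  n1 = 0 + 0 + 0 | 0 :: deadlocked
Bisimilarity quotient blocks:
  B0 = {m0, n0}
  B1 = {m1, n1}
m0 ∈ B0, n0 ∈ B0 → same block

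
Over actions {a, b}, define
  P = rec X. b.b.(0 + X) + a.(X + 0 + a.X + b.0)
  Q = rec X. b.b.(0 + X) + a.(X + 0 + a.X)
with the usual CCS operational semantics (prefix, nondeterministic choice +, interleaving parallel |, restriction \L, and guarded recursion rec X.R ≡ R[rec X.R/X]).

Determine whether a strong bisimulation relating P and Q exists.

Reachable graph of P (5 states):
  p0 = rec X. b.b.(0 + X) + a.(X + 0 + a.X + b.0) | =a=> p1, =b=> p2
  p1 = (rec X. b.b.(0 + X) + a.(X + 0 + a.X + b.0)) + 0 + a.(rec X. b.b.(0 + X) + a.(X + 0 + a.X + b.0)) + b.0 | =a=> p0, =a=> p1, =b=> p2, =b=> p3
  p2 = b.(0 + (rec X. b.b.(0 + X) + a.(X + 0 + a.X + b.0))) | =b=> p4
  p3 = 0 | ·
  p4 = 0 + (rec X. b.b.(0 + X) + a.(X + 0 + a.X + b.0)) | =a=> p1, =b=> p2
Reachable graph of Q (4 states):
  q0 = rec X. b.b.(0 + X) + a.(X + 0 + a.X) | =a=> q1, =b=> q2
  q1 = (rec X. b.b.(0 + X) + a.(X + 0 + a.X)) + 0 + a.(rec X. b.b.(0 + X) + a.(X + 0 + a.X)) | =a=> q0, =a=> q1, =b=> q2
  q2 = b.(0 + (rec X. b.b.(0 + X) + a.(X + 0 + a.X))) | =b=> q3
  q3 = 0 + (rec X. b.b.(0 + X) + a.(X + 0 + a.X)) | =a=> q1, =b=> q2
Partition-refinement fixed point:
  B0 = {p0, p4}
  B1 = {p1}
  B2 = {p2}
  B3 = {p3}
  B4 = {q0, q1, q3}
  B5 = {q2}
p0 ∈ B0, q0 ∈ B4 → different blocks

not bisimilar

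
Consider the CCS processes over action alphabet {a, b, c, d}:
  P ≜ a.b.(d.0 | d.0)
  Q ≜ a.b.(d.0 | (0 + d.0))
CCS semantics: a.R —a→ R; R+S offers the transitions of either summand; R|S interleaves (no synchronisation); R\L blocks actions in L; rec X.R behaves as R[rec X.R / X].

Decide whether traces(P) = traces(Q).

Reachable graph of P (6 states):
  m0 = a.b.(d.0 | d.0) | —a→ m1
  m1 = b.(d.0 | d.0) | —b→ m2
  m2 = d.0 | d.0 | —d→ m3, —d→ m4
  m3 = 0 | d.0 | —d→ m5
  m4 = d.0 | 0 | —d→ m5
  m5 = 0 | 0 | (no moves)
Reachable graph of Q (6 states):
  n0 = a.b.(d.0 | (0 + d.0)) | —a→ n1
  n1 = b.(d.0 | (0 + d.0)) | —b→ n2
  n2 = d.0 | (0 + d.0) | —d→ n3, —d→ n4
  n3 = 0 | (0 + d.0) | —d→ n5
  n4 = d.0 | 0 | —d→ n5
  n5 = 0 | 0 | (no moves)
Bisimilarity quotient blocks:
  B0 = {m0, n0}
  B1 = {m1, n1}
  B2 = {m2, n2}
  B3 = {m3, m4, n3, n4}
  B4 = {m5, n5}
m0 ∈ B0, n0 ∈ B0 → same block
Bisimilar ⇒ trace-equivalent.

trace-equivalent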